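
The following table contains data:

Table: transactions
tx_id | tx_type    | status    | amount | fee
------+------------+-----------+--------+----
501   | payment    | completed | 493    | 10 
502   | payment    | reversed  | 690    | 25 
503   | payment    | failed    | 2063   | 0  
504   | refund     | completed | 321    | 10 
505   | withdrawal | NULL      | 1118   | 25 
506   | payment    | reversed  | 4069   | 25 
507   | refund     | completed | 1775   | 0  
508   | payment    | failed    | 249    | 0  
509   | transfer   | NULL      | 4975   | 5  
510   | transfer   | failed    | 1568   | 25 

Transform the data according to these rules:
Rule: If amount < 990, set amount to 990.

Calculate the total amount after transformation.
19528

Step 1: 4 records have amount < 990
Step 2: These records originally summed to 1753
Step 3: After setting to minimum: 4 × 990 = 3960
Step 4: Unaffected records sum: 15568
Step 5: Final sum = 3960 + 15568 = 19528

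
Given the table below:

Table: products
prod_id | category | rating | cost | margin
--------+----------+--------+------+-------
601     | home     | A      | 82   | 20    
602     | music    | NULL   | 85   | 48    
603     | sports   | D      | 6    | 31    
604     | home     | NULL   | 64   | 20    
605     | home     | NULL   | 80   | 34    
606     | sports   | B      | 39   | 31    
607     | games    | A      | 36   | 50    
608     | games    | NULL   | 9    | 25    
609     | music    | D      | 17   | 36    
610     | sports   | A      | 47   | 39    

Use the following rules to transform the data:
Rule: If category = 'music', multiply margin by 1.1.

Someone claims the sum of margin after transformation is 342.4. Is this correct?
Yes, the result is correct.

Step 1: Calculate the correct sum after transformation
Step 2: Apply multiplier 1.1 to records where category = 'music'
Step 3: Correct result = 342.4
Step 4: Claimed result = 342.4
Step 5: 342.4 = 342.4 ✓
Conclusion: The claimed result is correct.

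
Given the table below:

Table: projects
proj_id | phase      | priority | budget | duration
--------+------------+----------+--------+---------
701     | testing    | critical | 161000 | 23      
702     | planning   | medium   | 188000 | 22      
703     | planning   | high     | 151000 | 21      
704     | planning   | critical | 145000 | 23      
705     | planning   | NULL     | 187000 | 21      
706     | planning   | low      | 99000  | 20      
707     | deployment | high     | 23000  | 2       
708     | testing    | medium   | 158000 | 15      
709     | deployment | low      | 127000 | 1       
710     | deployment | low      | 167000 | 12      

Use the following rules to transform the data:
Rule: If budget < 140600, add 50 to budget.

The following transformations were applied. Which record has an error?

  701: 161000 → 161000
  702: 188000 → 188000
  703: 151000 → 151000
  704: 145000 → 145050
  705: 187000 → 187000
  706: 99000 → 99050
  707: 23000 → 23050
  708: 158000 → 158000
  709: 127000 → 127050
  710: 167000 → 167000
Record 704 has an error. The correct transformed value should be 145000, not 145050.

Step 1: Check each record against the rule
Step 2: Record 704 has budget = 145000
Step 3: Since 145000 >= 140600, the bonus should not have been applied
Step 4: Correct value = 145000, but claimed value = 145050
Conclusion: Record 704 has the error.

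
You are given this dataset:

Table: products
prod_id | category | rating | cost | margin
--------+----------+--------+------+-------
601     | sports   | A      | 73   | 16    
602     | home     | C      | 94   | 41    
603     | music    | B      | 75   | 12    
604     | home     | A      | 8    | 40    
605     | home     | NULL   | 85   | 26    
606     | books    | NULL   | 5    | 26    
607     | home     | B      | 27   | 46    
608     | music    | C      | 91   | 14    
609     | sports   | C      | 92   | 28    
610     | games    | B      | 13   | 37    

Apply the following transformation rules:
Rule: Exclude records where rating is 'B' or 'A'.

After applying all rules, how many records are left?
5

Step 1: Count records to exclude
  - 3 (B) + 2 (A) = 5 records
Step 2: Total records: 10
Step 3: Remaining = 10 - 5 = 5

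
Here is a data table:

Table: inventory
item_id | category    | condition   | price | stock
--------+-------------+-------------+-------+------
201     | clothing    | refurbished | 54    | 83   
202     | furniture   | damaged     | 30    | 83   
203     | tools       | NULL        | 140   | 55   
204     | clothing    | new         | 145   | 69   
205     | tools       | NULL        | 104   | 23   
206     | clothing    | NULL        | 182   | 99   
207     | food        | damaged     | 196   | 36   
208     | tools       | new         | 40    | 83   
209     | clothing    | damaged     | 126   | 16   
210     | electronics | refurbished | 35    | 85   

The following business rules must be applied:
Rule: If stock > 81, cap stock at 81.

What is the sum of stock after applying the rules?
604

Step 1: 5 records have stock > 81
Step 2: These records originally summed to 433
Step 3: After capping: 5 × 81 = 405
Step 4: Unaffected records sum: 199
Step 5: Final sum = 405 + 199 = 604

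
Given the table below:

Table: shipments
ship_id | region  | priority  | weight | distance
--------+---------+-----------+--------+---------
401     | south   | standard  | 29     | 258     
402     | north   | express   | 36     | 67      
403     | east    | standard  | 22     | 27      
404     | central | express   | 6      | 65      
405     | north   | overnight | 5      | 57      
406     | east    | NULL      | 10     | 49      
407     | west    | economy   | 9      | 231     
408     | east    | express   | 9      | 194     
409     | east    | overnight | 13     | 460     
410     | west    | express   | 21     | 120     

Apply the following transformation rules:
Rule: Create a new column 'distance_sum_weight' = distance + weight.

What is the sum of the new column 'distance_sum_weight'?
1688

Step 1: For each record, compute distance + weight
Example calculations:
  258 + 29 = 287
  67 + 36 = 103
  27 + 22 = 49
  ...
Step 2: Sum all derived values
Step 3: Total = 1688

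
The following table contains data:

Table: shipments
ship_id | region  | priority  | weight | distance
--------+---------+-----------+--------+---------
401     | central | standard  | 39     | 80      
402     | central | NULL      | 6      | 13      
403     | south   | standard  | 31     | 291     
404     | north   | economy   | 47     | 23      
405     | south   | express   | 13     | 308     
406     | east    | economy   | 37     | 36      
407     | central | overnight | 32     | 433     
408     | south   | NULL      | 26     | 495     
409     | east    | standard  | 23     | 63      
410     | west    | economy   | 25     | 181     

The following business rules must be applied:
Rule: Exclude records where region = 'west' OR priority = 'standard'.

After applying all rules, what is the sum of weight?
161

Step 1: Find records where region = 'west' OR priority = 'standard'
Step 2: 4 records match, summing to 118
Step 3: Original sum: 279
Step 4: Remaining sum = 279 - 118 = 161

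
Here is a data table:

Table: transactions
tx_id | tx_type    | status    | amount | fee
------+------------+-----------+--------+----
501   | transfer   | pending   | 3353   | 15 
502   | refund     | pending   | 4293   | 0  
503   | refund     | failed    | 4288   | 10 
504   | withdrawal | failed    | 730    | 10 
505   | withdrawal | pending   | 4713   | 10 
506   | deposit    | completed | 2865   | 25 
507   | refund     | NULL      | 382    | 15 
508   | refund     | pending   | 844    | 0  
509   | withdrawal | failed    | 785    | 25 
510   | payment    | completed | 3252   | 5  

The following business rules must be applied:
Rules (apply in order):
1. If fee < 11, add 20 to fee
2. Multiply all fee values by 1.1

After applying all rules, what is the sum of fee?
258.5

Step 1: Apply Rule 1 - Add 20 to records with fee < 11
  - 6 records affected: 35 + (6 × 20) = 155
  - Unaffected records: 80
  - Sum after Rule 1: 235
Step 2: Apply Rule 2 - Multiply all by 1.1
  - 235 × 1.1 = 258.5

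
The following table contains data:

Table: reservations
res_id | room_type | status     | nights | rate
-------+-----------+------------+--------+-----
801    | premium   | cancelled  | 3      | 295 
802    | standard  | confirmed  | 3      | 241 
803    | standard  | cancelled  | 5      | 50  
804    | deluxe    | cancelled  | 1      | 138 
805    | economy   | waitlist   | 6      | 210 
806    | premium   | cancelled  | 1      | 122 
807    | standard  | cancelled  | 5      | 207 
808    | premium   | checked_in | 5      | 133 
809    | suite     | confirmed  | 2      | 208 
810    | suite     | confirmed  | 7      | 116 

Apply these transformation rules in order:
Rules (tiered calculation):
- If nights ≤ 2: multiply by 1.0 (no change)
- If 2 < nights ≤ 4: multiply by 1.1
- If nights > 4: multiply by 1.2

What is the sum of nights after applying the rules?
44.2

Step 1: Tier 1 (nights ≤ 2): 3 records, sum = 4 × 1.0 = 4.0
Step 2: Tier 2 (2 < nights ≤ 4): 2 records, sum = 6 × 1.1 = 6.6
Step 3: Tier 3 (nights > 4): 5 records, sum = 28 × 1.2 = 33.6
Step 4: Final sum = 4.0 + 6.6 + 33.6 = 44.2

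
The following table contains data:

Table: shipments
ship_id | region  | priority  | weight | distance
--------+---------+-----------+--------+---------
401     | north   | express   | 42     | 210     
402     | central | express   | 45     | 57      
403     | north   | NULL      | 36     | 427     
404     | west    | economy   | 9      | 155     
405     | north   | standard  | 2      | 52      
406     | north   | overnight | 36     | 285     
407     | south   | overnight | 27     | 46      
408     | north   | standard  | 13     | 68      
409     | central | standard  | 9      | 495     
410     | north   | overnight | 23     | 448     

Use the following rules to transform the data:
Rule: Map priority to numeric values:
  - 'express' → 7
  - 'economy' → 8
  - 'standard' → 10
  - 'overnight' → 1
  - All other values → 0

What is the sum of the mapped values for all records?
55

Step 1: Apply mapping to each record
Step 2: Count by status:
  'express': 2 records × 7 = 14
  'economy': 1 records × 8 = 8
  'standard': 3 records × 10 = 30
  'overnight': 3 records × 1 = 3
Step 3: Sum all mapped values = 55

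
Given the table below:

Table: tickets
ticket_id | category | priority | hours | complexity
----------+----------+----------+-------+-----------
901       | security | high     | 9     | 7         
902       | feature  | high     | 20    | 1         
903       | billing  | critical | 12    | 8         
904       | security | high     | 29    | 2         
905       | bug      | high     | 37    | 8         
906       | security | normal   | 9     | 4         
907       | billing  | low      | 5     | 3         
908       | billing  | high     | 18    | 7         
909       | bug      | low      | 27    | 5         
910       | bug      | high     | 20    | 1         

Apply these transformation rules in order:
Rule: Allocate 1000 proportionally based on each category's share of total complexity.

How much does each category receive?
billing: 391.3, bug: 304.35, feature: 21.74, security: 282.61

Step 1: Calculate total complexity = 46
Step 2: Calculate each category's proportion:
  billing: 18/46 = 39.13% → 391.3
  bug: 14/46 = 30.43% → 304.35
  feature: 1/46 = 2.17% → 21.74
  security: 13/46 = 28.26% → 282.61
Step 3: Verify: sum of allocations ≈ 1000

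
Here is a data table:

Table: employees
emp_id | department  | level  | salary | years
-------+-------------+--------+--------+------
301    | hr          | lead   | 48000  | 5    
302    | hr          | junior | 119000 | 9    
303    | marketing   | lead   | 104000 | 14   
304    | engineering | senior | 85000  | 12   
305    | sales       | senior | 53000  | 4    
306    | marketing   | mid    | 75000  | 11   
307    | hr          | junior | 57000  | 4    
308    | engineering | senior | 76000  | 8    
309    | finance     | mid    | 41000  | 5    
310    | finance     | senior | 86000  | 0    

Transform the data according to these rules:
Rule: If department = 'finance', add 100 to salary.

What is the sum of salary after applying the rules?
744200

Step 1: Count records where department = 'finance': 2
Step 2: Total bonus added: 2 × 100 = 200
Step 3: Original sum of salary: 744000
Step 4: Final sum = 744000 + 200 = 744200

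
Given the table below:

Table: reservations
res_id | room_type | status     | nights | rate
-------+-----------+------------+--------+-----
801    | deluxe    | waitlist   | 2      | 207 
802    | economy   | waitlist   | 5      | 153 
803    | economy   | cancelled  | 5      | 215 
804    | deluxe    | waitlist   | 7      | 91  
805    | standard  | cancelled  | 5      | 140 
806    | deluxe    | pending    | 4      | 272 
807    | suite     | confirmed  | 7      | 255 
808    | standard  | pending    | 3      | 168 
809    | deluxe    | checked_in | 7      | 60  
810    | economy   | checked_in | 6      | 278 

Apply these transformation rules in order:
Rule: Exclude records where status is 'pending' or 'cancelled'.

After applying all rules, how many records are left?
6

Step 1: Count records to exclude
  - 2 (pending) + 2 (cancelled) = 4 records
Step 2: Total records: 10
Step 3: Remaining = 10 - 4 = 6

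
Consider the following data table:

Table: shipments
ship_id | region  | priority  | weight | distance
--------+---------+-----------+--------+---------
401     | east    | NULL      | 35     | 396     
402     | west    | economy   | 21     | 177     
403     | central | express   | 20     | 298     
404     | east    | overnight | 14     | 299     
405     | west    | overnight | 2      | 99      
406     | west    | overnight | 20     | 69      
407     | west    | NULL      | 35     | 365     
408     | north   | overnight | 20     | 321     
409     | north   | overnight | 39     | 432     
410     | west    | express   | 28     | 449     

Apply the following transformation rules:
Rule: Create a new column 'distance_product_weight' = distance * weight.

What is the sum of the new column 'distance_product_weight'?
77916

Step 1: For each record, compute distance * weight
Example calculations:
  396 * 35 = 13860
  177 * 21 = 3717
  298 * 20 = 5960
  ...
Step 2: Sum all derived values
Step 3: Total = 77916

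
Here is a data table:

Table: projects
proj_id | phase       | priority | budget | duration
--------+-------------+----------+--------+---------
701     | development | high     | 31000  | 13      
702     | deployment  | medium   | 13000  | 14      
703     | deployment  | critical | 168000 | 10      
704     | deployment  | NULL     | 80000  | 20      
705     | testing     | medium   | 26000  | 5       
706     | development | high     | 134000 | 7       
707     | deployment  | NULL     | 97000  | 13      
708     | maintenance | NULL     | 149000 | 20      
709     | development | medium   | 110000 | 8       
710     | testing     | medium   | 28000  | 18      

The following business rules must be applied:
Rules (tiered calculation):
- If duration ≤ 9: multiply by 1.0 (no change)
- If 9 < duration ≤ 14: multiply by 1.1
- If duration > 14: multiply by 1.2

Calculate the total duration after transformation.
144.6

Step 1: Tier 1 (duration ≤ 9): 3 records, sum = 20 × 1.0 = 20.0
Step 2: Tier 2 (9 < duration ≤ 14): 4 records, sum = 50 × 1.1 = 55.0
Step 3: Tier 3 (duration > 14): 3 records, sum = 58 × 1.2 = 69.6
Step 4: Final sum = 20.0 + 55.0 + 69.6 = 144.6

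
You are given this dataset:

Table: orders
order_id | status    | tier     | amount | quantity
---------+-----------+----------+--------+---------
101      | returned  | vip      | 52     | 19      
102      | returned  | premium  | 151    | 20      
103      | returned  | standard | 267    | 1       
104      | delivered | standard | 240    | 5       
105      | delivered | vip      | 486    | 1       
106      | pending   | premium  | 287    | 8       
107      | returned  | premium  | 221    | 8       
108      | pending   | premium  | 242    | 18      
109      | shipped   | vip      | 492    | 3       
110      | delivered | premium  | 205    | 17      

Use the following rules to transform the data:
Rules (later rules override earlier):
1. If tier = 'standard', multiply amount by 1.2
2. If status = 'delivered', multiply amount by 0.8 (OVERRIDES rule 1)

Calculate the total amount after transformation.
2510.2

Step 1: Rule 2 takes priority for records with status = 'delivered'
  - 3 records: 931 × 0.8 = 744.8
Step 2: Rule 1 applies to remaining records with tier = 'standard'
  - 1 records: 267 × 1.2 = 320.4
Step 3: Other records unchanged: 1445
Step 4: Final sum = 744.8 + 320.4 + 1445 = 2510.2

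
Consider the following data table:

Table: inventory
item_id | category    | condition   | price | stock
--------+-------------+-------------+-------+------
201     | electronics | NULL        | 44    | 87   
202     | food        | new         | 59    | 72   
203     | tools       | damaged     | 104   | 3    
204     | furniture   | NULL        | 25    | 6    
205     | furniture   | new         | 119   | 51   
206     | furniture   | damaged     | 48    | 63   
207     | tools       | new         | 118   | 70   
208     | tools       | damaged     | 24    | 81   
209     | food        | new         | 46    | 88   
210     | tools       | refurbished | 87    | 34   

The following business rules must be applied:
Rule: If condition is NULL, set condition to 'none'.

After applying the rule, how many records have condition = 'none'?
2

Step 1: Count records where condition IS NULL
Step 2: Found 2 records with NULL condition
Step 3: These records will have condition set to 'none'
Step 4: Records already having condition = 'none': 0
Step 5: Answer: 2 + 0 = 2 records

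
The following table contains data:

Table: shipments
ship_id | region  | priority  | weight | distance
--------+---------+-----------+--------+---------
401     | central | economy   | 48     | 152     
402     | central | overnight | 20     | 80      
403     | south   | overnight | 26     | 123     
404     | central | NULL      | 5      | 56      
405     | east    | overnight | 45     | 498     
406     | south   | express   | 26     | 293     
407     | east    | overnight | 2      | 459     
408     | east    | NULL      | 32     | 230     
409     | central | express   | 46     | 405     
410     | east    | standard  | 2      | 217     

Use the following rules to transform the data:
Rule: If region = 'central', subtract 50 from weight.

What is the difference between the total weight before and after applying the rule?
200

Step 1: Original sum of weight = 252
Step 2: 4 records have region = 'central'
Step 3: Each affected record changes by -50
Step 4: Total change = 4 × -50 = -200
Step 5: New sum = 252 + -200 = 52
Step 6: Difference = |52 - 252| = 200
        (Sum decreased by 200)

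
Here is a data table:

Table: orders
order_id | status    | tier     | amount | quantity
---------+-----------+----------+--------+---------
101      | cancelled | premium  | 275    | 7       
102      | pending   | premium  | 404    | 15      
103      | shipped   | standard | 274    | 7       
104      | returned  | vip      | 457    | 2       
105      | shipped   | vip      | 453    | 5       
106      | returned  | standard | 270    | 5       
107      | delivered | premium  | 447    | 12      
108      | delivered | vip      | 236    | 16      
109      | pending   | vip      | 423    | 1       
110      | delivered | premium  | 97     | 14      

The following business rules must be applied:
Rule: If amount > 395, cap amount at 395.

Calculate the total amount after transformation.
3127

Step 1: 5 records have amount > 395
Step 2: These records originally summed to 2184
Step 3: After capping: 5 × 395 = 1975
Step 4: Unaffected records sum: 1152
Step 5: Final sum = 1975 + 1152 = 3127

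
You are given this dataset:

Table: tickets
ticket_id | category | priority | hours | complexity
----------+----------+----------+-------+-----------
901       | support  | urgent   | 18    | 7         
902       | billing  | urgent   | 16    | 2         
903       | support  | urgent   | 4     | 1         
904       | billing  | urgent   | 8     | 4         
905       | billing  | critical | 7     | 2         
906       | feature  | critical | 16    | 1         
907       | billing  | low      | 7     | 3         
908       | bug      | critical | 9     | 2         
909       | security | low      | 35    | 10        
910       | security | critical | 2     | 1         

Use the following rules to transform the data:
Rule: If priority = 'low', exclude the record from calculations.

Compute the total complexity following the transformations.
20

Step 1: Identify records where priority = 'low'
Step 2: The excluded records sum to 13
Step 3: Original total complexity = 33
Step 4: Remaining total = 33 - 13 = 20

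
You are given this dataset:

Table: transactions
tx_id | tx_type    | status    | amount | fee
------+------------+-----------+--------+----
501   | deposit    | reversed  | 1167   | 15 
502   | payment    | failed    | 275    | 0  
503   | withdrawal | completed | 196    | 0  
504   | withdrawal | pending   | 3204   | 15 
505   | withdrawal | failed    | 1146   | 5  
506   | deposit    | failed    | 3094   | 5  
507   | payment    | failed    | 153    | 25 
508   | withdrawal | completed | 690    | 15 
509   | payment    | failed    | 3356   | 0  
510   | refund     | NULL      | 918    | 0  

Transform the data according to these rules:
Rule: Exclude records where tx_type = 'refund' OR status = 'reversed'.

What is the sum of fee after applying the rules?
65

Step 1: Find records where tx_type = 'refund' OR status = 'reversed'
Step 2: 2 records match, summing to 15
Step 3: Original sum: 80
Step 4: Remaining sum = 80 - 15 = 65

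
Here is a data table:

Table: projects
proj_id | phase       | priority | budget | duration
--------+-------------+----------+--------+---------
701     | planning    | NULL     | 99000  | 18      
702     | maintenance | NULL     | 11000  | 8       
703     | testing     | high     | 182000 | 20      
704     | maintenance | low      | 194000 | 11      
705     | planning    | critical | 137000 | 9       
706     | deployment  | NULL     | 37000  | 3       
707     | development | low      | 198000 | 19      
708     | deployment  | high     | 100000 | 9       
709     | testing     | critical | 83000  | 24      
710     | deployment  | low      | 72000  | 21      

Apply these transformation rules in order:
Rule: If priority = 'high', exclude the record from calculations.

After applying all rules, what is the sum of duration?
113

Step 1: Identify records where priority = 'high'
Step 2: The excluded records sum to 29
Step 3: Original total duration = 142
Step 4: Remaining total = 142 - 29 = 113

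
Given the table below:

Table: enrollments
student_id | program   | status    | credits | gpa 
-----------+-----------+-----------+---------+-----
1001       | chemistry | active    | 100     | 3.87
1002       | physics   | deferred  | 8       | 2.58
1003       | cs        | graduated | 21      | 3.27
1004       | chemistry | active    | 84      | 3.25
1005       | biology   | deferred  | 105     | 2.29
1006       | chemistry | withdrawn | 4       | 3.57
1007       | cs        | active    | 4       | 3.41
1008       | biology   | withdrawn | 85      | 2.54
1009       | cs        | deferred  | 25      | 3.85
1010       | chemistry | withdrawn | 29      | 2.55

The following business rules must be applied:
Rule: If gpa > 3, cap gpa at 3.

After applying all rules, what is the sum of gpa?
27.96

Step 1: 6 records have gpa > 3
Step 2: These records originally summed to 21.22
Step 3: After capping: 6 × 3 = 18
Step 4: Unaffected records sum: 9.96
Step 5: Final sum = 18 + 9.96 = 27.96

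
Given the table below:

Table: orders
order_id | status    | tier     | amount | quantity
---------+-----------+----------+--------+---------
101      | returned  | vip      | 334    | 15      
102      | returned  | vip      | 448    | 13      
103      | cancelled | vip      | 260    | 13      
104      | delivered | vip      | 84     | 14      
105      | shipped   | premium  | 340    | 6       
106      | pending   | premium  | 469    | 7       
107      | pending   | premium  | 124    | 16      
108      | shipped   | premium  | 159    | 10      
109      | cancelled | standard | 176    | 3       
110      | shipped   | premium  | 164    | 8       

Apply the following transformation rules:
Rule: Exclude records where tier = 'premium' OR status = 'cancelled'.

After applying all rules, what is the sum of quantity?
42

Step 1: Find records where tier = 'premium' OR status = 'cancelled'
Step 2: 7 records match, summing to 63
Step 3: Original sum: 105
Step 4: Remaining sum = 105 - 63 = 42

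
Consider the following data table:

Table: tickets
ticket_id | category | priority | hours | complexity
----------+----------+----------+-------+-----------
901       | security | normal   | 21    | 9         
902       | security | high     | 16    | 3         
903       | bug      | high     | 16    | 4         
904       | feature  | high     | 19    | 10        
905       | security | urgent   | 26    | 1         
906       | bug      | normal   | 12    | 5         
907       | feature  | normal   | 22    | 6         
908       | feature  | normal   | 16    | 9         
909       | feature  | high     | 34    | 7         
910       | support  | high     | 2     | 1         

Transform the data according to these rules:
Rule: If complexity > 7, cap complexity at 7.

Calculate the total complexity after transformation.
48

Step 1: 3 records have complexity > 7
Step 2: These records originally summed to 28
Step 3: After capping: 3 × 7 = 21
Step 4: Unaffected records sum: 27
Step 5: Final sum = 21 + 27 = 48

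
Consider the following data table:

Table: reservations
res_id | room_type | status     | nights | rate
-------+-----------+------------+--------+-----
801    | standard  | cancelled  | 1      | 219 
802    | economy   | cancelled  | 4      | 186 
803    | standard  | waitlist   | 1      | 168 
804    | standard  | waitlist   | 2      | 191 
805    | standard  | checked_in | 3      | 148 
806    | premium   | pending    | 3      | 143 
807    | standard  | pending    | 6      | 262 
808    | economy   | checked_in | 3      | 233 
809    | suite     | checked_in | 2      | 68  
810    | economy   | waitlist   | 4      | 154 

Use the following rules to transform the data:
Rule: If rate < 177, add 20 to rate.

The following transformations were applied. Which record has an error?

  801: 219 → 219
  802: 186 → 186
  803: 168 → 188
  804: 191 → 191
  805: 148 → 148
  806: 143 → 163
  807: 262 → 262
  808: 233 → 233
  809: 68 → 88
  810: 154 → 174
Record 805 has an error. The correct transformed value should be 168, not 148.

Step 1: Check each record against the rule
Step 2: Record 805 has rate = 148
Step 3: Since 148 < 177, the bonus should have been applied
Step 4: Correct value = 168, but claimed value = 148
Conclusion: Record 805 has the error.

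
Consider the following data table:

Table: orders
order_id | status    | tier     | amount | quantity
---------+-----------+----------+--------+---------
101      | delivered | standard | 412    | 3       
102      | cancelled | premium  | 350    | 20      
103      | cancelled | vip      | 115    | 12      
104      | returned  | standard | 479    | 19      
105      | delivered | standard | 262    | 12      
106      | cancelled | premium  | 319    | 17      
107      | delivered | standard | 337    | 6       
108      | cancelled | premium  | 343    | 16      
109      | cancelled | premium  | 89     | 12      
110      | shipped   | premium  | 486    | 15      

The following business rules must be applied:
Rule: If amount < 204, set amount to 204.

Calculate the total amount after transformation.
3396

Step 1: 2 records have amount < 204
Step 2: These records originally summed to 204
Step 3: After setting to minimum: 2 × 204 = 408
Step 4: Unaffected records sum: 2988
Step 5: Final sum = 408 + 2988 = 3396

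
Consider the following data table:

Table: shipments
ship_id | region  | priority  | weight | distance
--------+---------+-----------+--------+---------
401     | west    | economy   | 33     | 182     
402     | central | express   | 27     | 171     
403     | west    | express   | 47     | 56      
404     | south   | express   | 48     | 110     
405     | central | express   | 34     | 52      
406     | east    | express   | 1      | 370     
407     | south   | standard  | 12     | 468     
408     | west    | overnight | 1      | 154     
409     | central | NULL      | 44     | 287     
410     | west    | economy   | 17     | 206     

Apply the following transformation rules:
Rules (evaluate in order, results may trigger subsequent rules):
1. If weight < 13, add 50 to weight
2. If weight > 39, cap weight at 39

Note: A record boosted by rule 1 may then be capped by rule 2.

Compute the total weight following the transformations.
345

Step 1: Apply rule 1 to records with weight < 13
  - 3 records get bonus of 50
  - Of these, 3 records then exceed 39 and get capped
Step 2: Apply rule 2 to records with weight > 39
  - 3 records (original) are capped
Step 3: Calculate final sum = 345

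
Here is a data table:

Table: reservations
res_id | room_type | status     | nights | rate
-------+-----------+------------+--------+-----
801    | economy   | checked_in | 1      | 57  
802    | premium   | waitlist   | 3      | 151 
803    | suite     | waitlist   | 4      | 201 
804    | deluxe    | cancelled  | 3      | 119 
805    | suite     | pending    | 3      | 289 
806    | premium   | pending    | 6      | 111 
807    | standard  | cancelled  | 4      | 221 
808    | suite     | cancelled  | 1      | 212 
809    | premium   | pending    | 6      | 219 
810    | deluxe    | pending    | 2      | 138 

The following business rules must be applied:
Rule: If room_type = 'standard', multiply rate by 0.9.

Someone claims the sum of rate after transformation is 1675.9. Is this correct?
No, the correct result is 1695.9.

Step 1: Calculate the correct sum after transformation
Step 2: Apply multiplier 0.9 to records where room_type = 'standard'
Step 3: Correct result = 1695.9
Step 4: Claimed result = 1675.9
Step 5: 1695.9 ≠ 1675.9
Conclusion: The claimed result is incorrect. The correct answer is 1695.9.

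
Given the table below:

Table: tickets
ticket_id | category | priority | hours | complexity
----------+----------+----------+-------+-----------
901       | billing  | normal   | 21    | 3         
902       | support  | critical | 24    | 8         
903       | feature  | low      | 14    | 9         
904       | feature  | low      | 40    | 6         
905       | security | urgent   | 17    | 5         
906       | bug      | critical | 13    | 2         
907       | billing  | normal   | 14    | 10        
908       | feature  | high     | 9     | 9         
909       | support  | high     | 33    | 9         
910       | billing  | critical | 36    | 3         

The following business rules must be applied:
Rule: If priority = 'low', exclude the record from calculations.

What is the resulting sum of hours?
167

Step 1: Identify records where priority = 'low'
Step 2: The excluded records sum to 54
Step 3: Original total hours = 221
Step 4: Remaining total = 221 - 54 = 167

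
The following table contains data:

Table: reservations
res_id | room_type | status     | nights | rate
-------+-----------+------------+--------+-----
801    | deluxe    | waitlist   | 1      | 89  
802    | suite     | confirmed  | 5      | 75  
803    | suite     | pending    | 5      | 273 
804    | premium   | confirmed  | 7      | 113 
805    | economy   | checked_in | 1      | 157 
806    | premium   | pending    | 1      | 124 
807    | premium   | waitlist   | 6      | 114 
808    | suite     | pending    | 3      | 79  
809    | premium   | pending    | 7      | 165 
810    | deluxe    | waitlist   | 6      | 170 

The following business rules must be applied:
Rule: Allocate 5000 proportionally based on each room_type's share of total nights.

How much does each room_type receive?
deluxe: 833.33, economy: 119.05, premium: 2500.0, suite: 1547.62

Step 1: Calculate total nights = 42
Step 2: Calculate each room_type's proportion:
  deluxe: 7/42 = 16.67% → 833.33
  economy: 1/42 = 2.38% → 119.05
  premium: 21/42 = 50.00% → 2500.0
  suite: 13/42 = 30.95% → 1547.62
Step 3: Verify: sum of allocations ≈ 5000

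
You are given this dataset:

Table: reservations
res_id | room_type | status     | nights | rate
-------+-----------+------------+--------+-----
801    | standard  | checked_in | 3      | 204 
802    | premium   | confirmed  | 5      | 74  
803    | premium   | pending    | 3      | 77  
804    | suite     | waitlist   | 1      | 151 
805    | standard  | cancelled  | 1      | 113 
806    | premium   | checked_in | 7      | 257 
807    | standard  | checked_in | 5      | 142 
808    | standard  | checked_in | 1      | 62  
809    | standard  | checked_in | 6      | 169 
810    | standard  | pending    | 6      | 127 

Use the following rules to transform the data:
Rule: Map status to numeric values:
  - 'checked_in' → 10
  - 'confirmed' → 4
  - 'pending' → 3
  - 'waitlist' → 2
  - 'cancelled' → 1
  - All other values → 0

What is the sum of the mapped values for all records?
63

Step 1: Apply mapping to each record
Step 2: Count by status:
  'checked_in': 5 records × 10 = 50
  'confirmed': 1 records × 4 = 4
  'pending': 2 records × 3 = 6
  'waitlist': 1 records × 2 = 2
  'cancelled': 1 records × 1 = 1
Step 3: Sum all mapped values = 63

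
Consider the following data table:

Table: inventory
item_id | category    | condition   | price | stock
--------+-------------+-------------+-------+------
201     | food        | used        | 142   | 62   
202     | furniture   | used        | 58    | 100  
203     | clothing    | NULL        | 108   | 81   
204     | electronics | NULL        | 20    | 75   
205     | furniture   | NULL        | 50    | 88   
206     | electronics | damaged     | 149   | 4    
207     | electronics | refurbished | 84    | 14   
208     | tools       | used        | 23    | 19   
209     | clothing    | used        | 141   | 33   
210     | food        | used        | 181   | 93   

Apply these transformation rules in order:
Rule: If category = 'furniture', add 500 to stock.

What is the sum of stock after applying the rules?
1569

Step 1: Count records where category = 'furniture': 2
Step 2: Total bonus added: 2 × 500 = 1000
Step 3: Original sum of stock: 569
Step 4: Final sum = 569 + 1000 = 1569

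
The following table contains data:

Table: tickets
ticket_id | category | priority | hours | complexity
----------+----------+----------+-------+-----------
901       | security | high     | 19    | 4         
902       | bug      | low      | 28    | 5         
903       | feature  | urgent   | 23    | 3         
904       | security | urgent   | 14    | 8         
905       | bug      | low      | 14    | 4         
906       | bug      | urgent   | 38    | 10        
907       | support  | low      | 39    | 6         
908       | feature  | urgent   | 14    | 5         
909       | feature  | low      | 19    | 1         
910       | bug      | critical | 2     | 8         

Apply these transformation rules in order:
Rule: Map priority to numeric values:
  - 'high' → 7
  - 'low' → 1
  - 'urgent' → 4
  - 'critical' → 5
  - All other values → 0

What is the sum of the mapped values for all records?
32

Step 1: Apply mapping to each record
Step 2: Count by status:
  'high': 1 records × 7 = 7
  'low': 4 records × 1 = 4
  'urgent': 4 records × 4 = 16
  'critical': 1 records × 5 = 5
Step 3: Sum all mapped values = 32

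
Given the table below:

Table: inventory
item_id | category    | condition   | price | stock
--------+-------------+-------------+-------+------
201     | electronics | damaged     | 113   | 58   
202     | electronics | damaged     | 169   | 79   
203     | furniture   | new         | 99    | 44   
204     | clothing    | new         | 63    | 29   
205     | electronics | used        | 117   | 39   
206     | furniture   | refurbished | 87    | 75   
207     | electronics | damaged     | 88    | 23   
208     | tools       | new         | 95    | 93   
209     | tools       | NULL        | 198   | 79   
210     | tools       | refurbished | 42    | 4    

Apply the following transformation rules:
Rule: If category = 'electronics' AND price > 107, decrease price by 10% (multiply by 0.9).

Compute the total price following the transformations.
1031.1

Step 1: Find records where category = 'electronics' AND price > 107
Step 2: 3 records match, summing to 399
Step 3: After multiplier: 399 × 0.9 = 359.1
Step 4: Unaffected records sum: 672
Step 5: Final sum = 359.1 + 672 = 1031.1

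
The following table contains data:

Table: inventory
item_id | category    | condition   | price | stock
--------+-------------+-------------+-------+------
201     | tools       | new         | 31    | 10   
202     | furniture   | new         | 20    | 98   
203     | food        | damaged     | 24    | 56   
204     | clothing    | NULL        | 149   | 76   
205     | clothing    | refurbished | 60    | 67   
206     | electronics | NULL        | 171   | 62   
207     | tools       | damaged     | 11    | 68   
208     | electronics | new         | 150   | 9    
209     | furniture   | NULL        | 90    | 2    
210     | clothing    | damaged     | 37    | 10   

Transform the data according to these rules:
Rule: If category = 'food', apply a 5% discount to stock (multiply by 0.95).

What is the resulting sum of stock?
455.2

Step 1: Records with category = 'food' have total stock = 56
Step 2: Apply multiplier: 56 × 0.95 = 53.2
Step 3: Other records total: 402
Step 4: Final sum = 53.2 + 402 = 455.2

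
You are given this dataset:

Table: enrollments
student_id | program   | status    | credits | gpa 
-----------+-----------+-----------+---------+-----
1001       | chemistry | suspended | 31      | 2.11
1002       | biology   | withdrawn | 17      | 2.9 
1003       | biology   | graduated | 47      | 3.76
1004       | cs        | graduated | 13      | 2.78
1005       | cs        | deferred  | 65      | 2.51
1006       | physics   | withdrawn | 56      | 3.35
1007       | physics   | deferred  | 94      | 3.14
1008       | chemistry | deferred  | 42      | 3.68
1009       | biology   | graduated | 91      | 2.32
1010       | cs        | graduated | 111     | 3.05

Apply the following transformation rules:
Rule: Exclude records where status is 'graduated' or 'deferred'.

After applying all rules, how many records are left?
3

Step 1: Count records to exclude
  - 4 (graduated) + 3 (deferred) = 7 records
Step 2: Total records: 10
Step 3: Remaining = 10 - 7 = 3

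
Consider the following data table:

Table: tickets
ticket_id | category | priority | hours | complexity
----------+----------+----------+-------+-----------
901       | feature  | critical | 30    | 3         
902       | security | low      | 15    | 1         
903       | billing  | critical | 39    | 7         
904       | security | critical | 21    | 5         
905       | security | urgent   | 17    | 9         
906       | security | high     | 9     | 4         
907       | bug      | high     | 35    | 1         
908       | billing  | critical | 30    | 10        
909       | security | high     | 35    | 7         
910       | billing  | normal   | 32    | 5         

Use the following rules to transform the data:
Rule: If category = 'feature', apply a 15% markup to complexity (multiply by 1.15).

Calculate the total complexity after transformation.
52.45

Step 1: Records with category = 'feature' have total complexity = 3
Step 2: Apply multiplier: 3 × 1.15 = 3.45
Step 3: Other records total: 49
Step 4: Final sum = 3.45 + 49 = 52.45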